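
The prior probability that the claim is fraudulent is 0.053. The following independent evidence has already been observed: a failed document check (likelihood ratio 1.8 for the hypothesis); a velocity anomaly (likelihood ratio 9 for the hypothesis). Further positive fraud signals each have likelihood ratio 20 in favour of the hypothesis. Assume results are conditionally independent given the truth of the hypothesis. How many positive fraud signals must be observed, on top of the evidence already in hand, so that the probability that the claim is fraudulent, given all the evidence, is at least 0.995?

Prior odds = 0.053/0.947 = 53/947.
Combined Bayes factor of the evidence already in hand = 1.8 × 9 = 16.2.
Odds after that evidence = (53/947) × 16.2 = 4293/4735.
Target odds = 0.995/0.005 = 199.
Need 20ⁿ ≥ 199 ÷ (4293/4735) = 942265/4293.
20¹ = 20 falls short of 942265/4293 but 20² = 400 reaches it, so n = 2.

2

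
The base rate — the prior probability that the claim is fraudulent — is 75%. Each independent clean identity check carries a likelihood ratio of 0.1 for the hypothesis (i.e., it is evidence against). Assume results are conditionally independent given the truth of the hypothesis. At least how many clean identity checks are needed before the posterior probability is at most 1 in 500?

4

Prior odds: 0.75 ÷ 0.25 = 3.
Likelihood ratio per clean identity check = 0.1.
Target posterior odds = 0.002/0.998 = 1/499.
Require 0.1ⁿ ≤ 1/499 ÷ 3 = 1/1497.
0.1³ = 0.001 is still above 1/1497 but 0.1⁴ = 0.0001 is at or below it, so n = 4.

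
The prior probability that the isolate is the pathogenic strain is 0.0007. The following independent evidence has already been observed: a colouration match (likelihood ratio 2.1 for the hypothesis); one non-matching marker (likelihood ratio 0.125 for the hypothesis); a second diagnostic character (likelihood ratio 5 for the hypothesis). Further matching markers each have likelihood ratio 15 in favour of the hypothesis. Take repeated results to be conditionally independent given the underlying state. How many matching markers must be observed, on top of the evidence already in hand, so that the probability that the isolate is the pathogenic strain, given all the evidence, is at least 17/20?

4

Prior odds = 0.0007/0.9993 = 7/9993.
Combined Bayes factor of the evidence already in hand = 2.1 × 0.125 × 5 = 1.3125.
Odds after that evidence = (7/9993) × 1.3125 = 49/53296.
Target odds = 0.85/0.15 = 17/3.
Need 15ⁿ ≥ 17/3 ÷ (49/53296) = 906032/147.
15³ = 3375 falls short of 906032/147 but 15⁴ = 50625 reaches it, so n = 4.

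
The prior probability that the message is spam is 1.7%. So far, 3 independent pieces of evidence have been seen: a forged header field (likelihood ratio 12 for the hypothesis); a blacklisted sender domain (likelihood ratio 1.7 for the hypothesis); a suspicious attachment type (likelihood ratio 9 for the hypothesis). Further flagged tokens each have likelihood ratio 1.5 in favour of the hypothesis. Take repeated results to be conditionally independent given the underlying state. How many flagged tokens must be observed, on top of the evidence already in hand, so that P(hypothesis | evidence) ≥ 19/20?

5

Prior odds = 0.017/0.983 = 17/983.
Combined Bayes factor of the evidence already in hand = 12 × 1.7 × 9 = 183.6.
Odds after that evidence = (17/983) × 183.6 = 15606/4915.
Target odds = 0.95/0.05 = 19.
Need 1.5ⁿ ≥ 19 ÷ (15606/4915) = 93385/15606.
1.5⁴ = 5.0625 falls short of 93385/15606 but 1.5⁵ = 7.59375 reaches it, so n = 5.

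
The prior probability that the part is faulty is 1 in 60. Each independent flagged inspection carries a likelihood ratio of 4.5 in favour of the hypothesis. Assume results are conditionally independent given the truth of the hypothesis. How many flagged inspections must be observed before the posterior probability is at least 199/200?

7

Prior odds = (1/60)/(59/60) = 1/59.
Likelihood ratio per flagged inspection = 4.5.
Target posterior odds = 0.995/0.005 = 199.
Need (1/59) × 4.5ⁿ ≥ 199, i.e. 4.5ⁿ ≥ 11741.
4.5⁶ = 8303.765625 falls short of 11741 but 4.5⁷ = 4782969/128 reaches it, so n = 7.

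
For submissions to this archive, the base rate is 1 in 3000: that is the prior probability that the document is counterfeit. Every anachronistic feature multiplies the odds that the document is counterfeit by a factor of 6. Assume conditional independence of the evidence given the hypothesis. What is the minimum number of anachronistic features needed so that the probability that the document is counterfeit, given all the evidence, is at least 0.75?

Prior odds = (1/3000)/(2999/3000) = 1/2999.
Likelihood ratio per anachronistic feature = 6.
Target odds: 0.75 ÷ 0.25 = 3.
Require 6ⁿ ≥ 3 ÷ (1/2999) = 8997.
6⁵ = 7776 falls short of 8997 but 6⁶ = 46656 reaches it, so n = 6.

6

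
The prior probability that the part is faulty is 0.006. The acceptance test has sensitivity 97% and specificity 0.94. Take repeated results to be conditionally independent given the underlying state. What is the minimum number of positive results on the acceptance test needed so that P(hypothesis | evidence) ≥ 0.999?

5

Prior odds = 0.006/0.994 = 3/497.
False-positive rate = 1 − 0.94 = 0.06; likelihood ratio of a positive = 0.97/0.06 = 97/6.
Target odds: 0.999 ÷ 0.001 = 999.
Require (97/6)ⁿ ≥ 999 ÷ (3/497) = 165501.
(97/6)⁴ = 88529281/1296 falls short of 165501 but (97/6)⁵ ≈1.10434e+06 reaches it, so n = 5.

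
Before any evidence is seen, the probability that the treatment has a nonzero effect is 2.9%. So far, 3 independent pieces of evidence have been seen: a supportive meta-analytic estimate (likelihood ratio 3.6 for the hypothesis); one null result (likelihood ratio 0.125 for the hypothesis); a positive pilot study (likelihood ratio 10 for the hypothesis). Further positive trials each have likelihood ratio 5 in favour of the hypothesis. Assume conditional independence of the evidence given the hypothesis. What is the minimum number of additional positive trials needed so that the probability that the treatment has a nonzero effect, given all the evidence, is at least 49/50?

4

Prior odds = 0.029/0.971 = 29/971.
Combined Bayes factor of the evidence already in hand = 3.6 × 0.125 × 10 = 4.5.
Odds after that evidence = (29/971) × 4.5 = 261/1942.
Target odds = 0.98/0.02 = 49.
Need 5ⁿ ≥ 49 ÷ (261/1942) = 95158/261.
5³ = 125 falls short of 95158/261 but 5⁴ = 625 reaches it, so n = 4.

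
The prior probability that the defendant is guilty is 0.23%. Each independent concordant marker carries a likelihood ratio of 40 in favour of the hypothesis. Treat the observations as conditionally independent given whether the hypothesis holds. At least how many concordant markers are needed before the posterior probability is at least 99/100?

3

Prior odds = 0.0023/0.9977 = 23/9977.
Likelihood ratio per concordant marker = 40.
Target posterior odds = 0.99/0.01 = 99.
Need (23/9977) × 40ⁿ ≥ 99, i.e. 40ⁿ ≥ 987723/23.
40² = 1600 falls short of 987723/23 but 40³ = 64000 reaches it, so n = 3.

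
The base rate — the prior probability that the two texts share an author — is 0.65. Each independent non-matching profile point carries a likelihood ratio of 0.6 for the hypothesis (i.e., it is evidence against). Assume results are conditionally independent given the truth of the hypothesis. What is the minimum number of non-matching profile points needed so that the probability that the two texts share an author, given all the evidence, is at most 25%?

Prior odds = 0.65/0.35 = 13/7.
Likelihood ratio per non-matching profile point = 0.6.
Target odds: 0.25 ÷ 0.75 = 1/3.
Require 0.6ⁿ ≤ 1/3 ÷ (13/7) = 7/39.
0.6³ = 0.216 is still above 7/39 but 0.6⁴ = 0.1296 is at or below it, so n = 4.

4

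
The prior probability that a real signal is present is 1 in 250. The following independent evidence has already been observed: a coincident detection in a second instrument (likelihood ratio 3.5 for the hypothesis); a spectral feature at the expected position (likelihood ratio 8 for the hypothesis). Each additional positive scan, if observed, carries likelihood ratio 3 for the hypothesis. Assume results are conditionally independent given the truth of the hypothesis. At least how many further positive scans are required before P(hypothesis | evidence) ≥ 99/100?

Prior odds = 0.004/0.996 = 1/249.
Combined Bayes factor of the evidence already in hand = 3.5 × 8 = 28.
Odds after that evidence = (1/249) × 28 = 28/249.
Target odds = 0.99/0.01 = 99.
Need 3ⁿ ≥ 99 ÷ (28/249) = 24651/28.
3⁶ = 729 falls short of 24651/28 but 3⁷ = 2187 reaches it, so n = 7.

7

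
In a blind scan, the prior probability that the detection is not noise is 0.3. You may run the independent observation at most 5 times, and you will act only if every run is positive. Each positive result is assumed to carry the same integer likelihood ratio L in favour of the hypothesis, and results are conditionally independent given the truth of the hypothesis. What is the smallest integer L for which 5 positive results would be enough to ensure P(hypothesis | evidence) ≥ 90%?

Prior odds = 0.3/0.7 = 3/7.
Target odds = 0.9/0.1 = 9.
Need L⁵ ≥ 9 ÷ (3/7) = 21.
1⁵ = 1 < 21 ≤ 32 = 2⁵, so L = 2.

2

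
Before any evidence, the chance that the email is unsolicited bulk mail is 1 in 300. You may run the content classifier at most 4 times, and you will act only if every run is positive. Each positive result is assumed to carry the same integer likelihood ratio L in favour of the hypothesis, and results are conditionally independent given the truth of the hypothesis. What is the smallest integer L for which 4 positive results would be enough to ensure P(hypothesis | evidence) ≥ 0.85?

Prior odds = (1/300)/(299/300) = 1/299.
Target odds = 0.85/0.15 = 17/3.
Need L⁴ ≥ 17/3 ÷ (1/299) = 5083/3.
6⁴ = 1296 < 5083/3 ≤ 2401 = 7⁴, so L = 7.

7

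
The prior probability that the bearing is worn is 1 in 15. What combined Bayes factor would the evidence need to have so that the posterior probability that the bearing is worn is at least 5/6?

70

Prior odds = (1/15)/(14/15) = 1/14.
Target odds = (5/6)/(1/6) = 5.
Required Bayes factor = 5 ÷ (1/14) = 70.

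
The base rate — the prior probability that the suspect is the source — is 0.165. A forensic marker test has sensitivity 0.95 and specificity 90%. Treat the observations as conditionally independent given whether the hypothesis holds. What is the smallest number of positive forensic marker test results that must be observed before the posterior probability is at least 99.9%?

Prior odds: 0.165 ÷ 0.835 = 33/167.
False-positive rate = 1 − 0.9 = 0.1; likelihood ratio of a positive = 0.95/0.1 = 9.5.
Target posterior odds = 0.999/0.001 = 999.
Need (33/167) × 9.5ⁿ ≥ 999, i.e. 9.5ⁿ ≥ 55611/11.
9.5³ = 857.375 falls short of 55611/11 but 9.5⁴ = 8145.0625 reaches it, so n = 4.

4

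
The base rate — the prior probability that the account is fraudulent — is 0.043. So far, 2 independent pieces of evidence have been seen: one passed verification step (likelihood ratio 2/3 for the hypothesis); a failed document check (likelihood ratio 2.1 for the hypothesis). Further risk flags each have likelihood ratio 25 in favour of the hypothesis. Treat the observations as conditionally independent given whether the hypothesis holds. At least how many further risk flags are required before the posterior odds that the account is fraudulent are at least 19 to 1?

2

Prior odds = 0.043/0.957 = 43/957.
Combined Bayes factor of the evidence already in hand = (2/3) × 2.1 = 1.4.
Odds after that evidence = (43/957) × 1.4 = 301/4785.
Target odds = 19.
Need 25ⁿ ≥ 19 ÷ (301/4785) = 90915/301.
25¹ = 25 falls short of 90915/301 but 25² = 625 reaches it, so n = 2.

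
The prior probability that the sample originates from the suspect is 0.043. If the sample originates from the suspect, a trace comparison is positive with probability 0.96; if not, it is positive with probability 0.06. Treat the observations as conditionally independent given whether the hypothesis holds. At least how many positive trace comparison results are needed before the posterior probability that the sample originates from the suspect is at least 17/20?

Prior odds = 0.043/0.957 = 43/957.
Likelihood ratio of a positive = 0.96/0.06 = 16.
Target posterior odds = 0.85/0.15 = 17/3.
Require 16ⁿ ≥ 17/3 ÷ (43/957) = 5423/43.
16¹ = 16 falls short of 5423/43 but 16² = 256 reaches it, so n = 2.

2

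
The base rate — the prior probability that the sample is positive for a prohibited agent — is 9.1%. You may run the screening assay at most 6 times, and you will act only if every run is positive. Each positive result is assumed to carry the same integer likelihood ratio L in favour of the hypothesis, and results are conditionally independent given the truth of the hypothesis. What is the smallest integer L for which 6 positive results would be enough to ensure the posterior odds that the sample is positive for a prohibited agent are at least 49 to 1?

Prior odds = 0.091/0.909 = 91/909.
Target odds = 49.
Need L⁶ ≥ 49 ÷ (91/909) = 6363/13.
2⁶ = 64 < 6363/13 ≤ 729 = 3⁶, so L = 3.

3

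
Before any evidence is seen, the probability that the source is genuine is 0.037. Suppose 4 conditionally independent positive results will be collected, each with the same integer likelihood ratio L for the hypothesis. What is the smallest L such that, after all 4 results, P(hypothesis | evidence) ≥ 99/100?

Prior odds = 0.037/0.963 = 37/963.
Target odds = 0.99/0.01 = 99.
Need L⁴ ≥ 99 ÷ (37/963) = 95337/37.
7⁴ = 2401 < 95337/37 ≤ 4096 = 8⁴, so L = 8.

8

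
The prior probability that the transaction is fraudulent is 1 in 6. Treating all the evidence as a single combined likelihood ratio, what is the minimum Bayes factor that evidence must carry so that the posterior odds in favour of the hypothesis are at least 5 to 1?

25

Prior odds = (1/6)/(5/6) = 0.2.
Target odds = 5.
Required Bayes factor = 5 ÷ 0.2 = 25.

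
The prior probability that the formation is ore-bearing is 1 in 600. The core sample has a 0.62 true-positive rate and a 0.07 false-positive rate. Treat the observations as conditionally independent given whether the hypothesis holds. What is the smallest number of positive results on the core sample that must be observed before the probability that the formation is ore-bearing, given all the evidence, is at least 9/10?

4

Prior odds: (1/600) ÷ (599/600) = 1/599.
Likelihood ratio of a positive result = 0.62/0.07 = 62/7.
Target odds: 0.9 ÷ 0.1 = 9.
Need (1/599) × (62/7)ⁿ ≥ 9, i.e. (62/7)ⁿ ≥ 5391.
(62/7)³ = 238328/343 falls short of 5391 but (62/7)⁴ = 14776336/2401 reaches it, so n = 4.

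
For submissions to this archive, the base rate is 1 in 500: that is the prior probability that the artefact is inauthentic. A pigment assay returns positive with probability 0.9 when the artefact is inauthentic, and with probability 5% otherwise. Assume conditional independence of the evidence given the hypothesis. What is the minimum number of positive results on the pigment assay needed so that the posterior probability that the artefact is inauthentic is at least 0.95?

4

Prior odds = 0.002/0.998 = 1/499.
Likelihood ratio of a positive result = 0.9/0.05 = 18.
Target posterior odds = 0.95/0.05 = 19.
Require 18ⁿ ≥ 19 ÷ (1/499) = 9481.
18³ = 5832 falls short of 9481 but 18⁴ = 104976 reaches it, so n = 4.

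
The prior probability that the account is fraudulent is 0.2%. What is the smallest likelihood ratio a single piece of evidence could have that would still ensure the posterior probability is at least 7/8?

3493

Prior odds = 0.002/0.998 = 1/499.
Target odds = 0.875/0.125 = 7.
Required Bayes factor = 7 ÷ (1/499) = 3493.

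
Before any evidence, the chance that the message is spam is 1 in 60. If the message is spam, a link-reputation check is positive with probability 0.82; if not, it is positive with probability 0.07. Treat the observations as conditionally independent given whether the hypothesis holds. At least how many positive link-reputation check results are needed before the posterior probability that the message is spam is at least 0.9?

Prior odds = (1/60)/(59/60) = 1/59.
Likelihood ratio of a positive = 0.82/0.07 = 82/7.
Target odds: 0.9 ÷ 0.1 = 9.
Require (82/7)ⁿ ≥ 9 ÷ (1/59) = 531.
(82/7)² = 6724/49 falls short of 531 but (82/7)³ = 551368/343 reaches it, so n = 3.

3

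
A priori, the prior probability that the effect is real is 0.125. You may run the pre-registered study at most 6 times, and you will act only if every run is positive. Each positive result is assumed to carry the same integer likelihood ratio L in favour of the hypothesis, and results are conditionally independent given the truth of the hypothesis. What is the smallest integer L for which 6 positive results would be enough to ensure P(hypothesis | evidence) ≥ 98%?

3

Prior odds = 0.125/0.875 = 1/7.
Target odds = 0.98/0.02 = 49.
Need L⁶ ≥ 49 ÷ (1/7) = 343.
2⁶ = 64 < 343 ≤ 729 = 3⁶, so L = 3.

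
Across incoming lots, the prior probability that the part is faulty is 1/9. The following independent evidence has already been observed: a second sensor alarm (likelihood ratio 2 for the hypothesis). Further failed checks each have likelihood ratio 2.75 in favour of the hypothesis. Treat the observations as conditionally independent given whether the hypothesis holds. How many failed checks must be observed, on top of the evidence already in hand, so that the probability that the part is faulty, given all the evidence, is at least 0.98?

6

Prior odds = (1/9)/(8/9) = 0.125.
Bayes factor of the evidence already in hand = 2.
Odds after that evidence = 0.125 × 2 = 0.25.
Target odds = 0.98/0.02 = 49.
Need 2.75ⁿ ≥ 49 ÷ 0.25 = 196.
2.75⁵ = 161051/1024 falls short of 196 but 2.75⁶ = 1771561/4096 reaches it, so n = 6.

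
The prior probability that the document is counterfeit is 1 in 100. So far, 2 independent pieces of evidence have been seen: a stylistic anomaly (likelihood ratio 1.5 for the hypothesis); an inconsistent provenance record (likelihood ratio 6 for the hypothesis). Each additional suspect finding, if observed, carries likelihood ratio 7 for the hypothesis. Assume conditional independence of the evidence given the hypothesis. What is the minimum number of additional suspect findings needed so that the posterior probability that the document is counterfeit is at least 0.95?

Prior odds = 0.01/0.99 = 1/99.
Combined Bayes factor of the evidence already in hand = 1.5 × 6 = 9.
Odds after that evidence = (1/99) × 9 = 1/11.
Target odds = 0.95/0.05 = 19.
Need 7ⁿ ≥ 19 ÷ (1/11) = 209.
7² = 49 falls short of 209 but 7³ = 343 reaches it, so n = 3.

3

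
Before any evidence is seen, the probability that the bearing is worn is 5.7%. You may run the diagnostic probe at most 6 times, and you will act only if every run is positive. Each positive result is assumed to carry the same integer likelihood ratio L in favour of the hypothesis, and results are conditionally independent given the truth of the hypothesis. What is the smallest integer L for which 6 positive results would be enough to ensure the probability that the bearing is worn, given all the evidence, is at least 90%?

3

Prior odds = 0.057/0.943 = 57/943.
Target odds = 0.9/0.1 = 9.
Need L⁶ ≥ 9 ÷ (57/943) = 2829/19.
2⁶ = 64 < 2829/19 ≤ 729 = 3⁶, so L = 3.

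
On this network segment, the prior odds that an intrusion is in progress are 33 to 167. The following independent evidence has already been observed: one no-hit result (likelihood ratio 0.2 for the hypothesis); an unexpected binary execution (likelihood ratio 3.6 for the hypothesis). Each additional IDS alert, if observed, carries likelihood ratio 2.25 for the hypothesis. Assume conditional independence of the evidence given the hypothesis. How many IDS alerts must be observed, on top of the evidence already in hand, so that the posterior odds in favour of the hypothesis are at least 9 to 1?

Prior odds = 33/167.
Combined Bayes factor of the evidence already in hand = 0.2 × 3.6 = 0.72.
Odds after that evidence = (33/167) × 0.72 = 594/4175.
Target odds = 9.
Need 2.25ⁿ ≥ 9 ÷ (594/4175) = 4175/66.
2.25⁵ = 59049/1024 falls short of 4175/66 but 2.25⁶ = 531441/4096 reaches it, so n = 6.

6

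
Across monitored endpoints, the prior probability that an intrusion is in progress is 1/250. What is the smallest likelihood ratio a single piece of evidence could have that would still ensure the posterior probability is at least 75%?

747

Prior odds = 0.004/0.996 = 1/249.
Target odds = 0.75/0.25 = 3.
Required Bayes factor = 3 ÷ (1/249) = 747.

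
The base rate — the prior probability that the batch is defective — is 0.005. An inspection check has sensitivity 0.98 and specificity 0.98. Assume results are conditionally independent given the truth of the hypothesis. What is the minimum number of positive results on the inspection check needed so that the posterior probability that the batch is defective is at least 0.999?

4

Prior odds: 0.005 ÷ 0.995 = 1/199.
False-positive rate = 1 − 0.98 = 0.02; likelihood ratio of a positive = 0.98/0.02 = 49.
Target posterior odds = 0.999/0.001 = 999.
Require 49ⁿ ≥ 999 ÷ (1/199) = 198801.
49³ = 117649 falls short of 198801 but 49⁴ = 5764801 reaches it, so n = 4.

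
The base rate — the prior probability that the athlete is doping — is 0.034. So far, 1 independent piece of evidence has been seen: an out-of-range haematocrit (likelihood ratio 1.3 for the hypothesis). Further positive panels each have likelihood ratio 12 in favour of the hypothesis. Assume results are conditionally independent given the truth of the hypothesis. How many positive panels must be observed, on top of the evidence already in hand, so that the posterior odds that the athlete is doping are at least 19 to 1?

3

Prior odds = 0.034/0.966 = 17/483.
Bayes factor of the evidence already in hand = 1.3.
Odds after that evidence = (17/483) × 1.3 = 221/4830.
Target odds = 19.
Need 12ⁿ ≥ 19 ÷ (221/4830) = 91770/221.
12² = 144 falls short of 91770/221 but 12³ = 1728 reaches it, so n = 3.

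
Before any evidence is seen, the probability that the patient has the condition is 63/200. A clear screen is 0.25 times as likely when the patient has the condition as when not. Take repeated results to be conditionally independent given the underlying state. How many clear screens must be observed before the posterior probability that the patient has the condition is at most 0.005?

Prior odds: 0.315 ÷ 0.685 = 63/137.
Likelihood ratio per clear screen = 0.25.
Target odds: 0.005 ÷ 0.995 = 1/199.
Need (63/137) × 0.25ⁿ ≤ 1/199, i.e. 0.25ⁿ ≤ 137/12537.
0.25³ = 0.015625 is still above 137/12537 but 0.25⁴ = 0.00390625 is at or below it, so n = 4.

4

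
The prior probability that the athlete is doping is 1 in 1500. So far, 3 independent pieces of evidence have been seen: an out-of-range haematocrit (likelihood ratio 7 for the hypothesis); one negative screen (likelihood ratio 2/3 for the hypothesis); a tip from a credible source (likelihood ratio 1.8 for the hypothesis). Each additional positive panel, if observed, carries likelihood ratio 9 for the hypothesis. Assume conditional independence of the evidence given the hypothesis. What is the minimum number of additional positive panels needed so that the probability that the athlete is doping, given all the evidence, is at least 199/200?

Prior odds = (1/1500)/(1499/1500) = 1/1499.
Combined Bayes factor of the evidence already in hand = 7 × (2/3) × 1.8 = 8.4.
Odds after that evidence = (1/1499) × 8.4 = 42/7495.
Target odds = 0.995/0.005 = 199.
Need 9ⁿ ≥ 199 ÷ (42/7495) = 1491505/42.
9⁴ = 6561 falls short of 1491505/42 but 9⁵ = 59049 reaches it, so n = 5.

5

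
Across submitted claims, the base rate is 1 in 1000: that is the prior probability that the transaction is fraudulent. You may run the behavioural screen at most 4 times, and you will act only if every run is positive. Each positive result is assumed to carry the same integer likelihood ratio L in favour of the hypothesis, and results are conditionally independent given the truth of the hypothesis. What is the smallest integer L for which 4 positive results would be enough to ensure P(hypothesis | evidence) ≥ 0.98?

Prior odds = 0.001/0.999 = 1/999.
Target odds = 0.98/0.02 = 49.
Need L⁴ ≥ 49 ÷ (1/999) = 48951.
14⁴ = 38416 < 48951 ≤ 50625 = 15⁴, so L = 15.

15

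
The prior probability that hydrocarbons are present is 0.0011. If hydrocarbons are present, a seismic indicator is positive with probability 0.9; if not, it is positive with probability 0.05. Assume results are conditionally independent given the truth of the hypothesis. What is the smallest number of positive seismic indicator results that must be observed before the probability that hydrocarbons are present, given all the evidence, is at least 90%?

4

Prior odds: 0.0011 ÷ 0.9989 = 11/9989.
Likelihood ratio of a positive = 0.9/0.05 = 18.
Target odds: 0.9 ÷ 0.1 = 9.
Need (11/9989) × 18ⁿ ≥ 9, i.e. 18ⁿ ≥ 89901/11.
18³ = 5832 falls short of 89901/11 but 18⁴ = 104976 reaches it, so n = 4.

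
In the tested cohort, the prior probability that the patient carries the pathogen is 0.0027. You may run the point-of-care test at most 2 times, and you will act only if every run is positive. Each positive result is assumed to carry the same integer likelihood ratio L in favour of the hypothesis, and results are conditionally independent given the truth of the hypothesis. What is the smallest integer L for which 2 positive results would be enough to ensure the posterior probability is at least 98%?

135

Prior odds = 0.0027/0.9973 = 27/9973.
Target odds = 0.98/0.02 = 49.
Need L² ≥ 49 ÷ (27/9973) = 488677/27.
134² = 17956 < 488677/27 ≤ 18225 = 135², so L = 135.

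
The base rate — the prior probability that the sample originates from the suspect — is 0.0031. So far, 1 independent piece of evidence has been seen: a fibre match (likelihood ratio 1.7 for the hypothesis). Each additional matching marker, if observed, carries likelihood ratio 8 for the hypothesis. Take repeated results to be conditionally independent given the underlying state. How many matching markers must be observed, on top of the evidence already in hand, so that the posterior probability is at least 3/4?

Prior odds = 0.0031/0.9969 = 31/9969.
Bayes factor of the evidence already in hand = 1.7.
Odds after that evidence = (31/9969) × 1.7 = 527/99690.
Target odds = 0.75/0.25 = 3.
Need 8ⁿ ≥ 3 ÷ (527/99690) = 299070/527.
8³ = 512 falls short of 299070/527 but 8⁴ = 4096 reaches it, so n = 4.

4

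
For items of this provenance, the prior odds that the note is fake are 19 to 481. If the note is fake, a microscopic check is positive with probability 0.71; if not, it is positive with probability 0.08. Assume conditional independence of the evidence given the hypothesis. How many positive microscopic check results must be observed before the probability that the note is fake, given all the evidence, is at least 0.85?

Prior odds = 19/481.
Likelihood ratio of a positive = 0.71/0.08 = 8.875.
Target posterior odds = 0.85/0.15 = 17/3.
Need (19/481) × 8.875ⁿ ≥ 17/3, i.e. 8.875ⁿ ≥ 8177/57.
8.875² = 78.765625 falls short of 8177/57 but 8.875³ = 357911/512 reaches it, so n = 3.

3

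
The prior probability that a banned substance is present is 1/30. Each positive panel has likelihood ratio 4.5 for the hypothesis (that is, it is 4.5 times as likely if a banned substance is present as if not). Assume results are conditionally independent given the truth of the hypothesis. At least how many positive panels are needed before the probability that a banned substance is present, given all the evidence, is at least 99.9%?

Prior odds = (1/30)/(29/30) = 1/29.
Likelihood ratio per positive panel = 4.5.
Target odds: 0.999 ÷ 0.001 = 999.
Require 4.5ⁿ ≥ 999 ÷ (1/29) = 28971.
4.5⁶ = 8303.765625 falls short of 28971 but 4.5⁷ = 4782969/128 reaches it, so n = 7.

7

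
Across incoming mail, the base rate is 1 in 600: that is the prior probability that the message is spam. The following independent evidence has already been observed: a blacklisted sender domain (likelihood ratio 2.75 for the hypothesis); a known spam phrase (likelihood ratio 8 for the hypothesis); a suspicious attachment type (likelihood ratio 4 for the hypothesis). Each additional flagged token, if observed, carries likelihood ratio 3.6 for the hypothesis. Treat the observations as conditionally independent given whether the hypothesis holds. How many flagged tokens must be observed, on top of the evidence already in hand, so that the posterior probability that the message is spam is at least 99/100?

Prior odds = (1/600)/(599/600) = 1/599.
Combined Bayes factor of the evidence already in hand = 2.75 × 8 × 4 = 88.
Odds after that evidence = (1/599) × 88 = 88/599.
Target odds = 0.99/0.01 = 99.
Need 3.6ⁿ ≥ 99 ÷ (88/599) = 673.875.
3.6⁵ = 604.66176 falls short of 673.875 but 3.6⁶ = 34012224/15625 reaches it, so n = 6.

6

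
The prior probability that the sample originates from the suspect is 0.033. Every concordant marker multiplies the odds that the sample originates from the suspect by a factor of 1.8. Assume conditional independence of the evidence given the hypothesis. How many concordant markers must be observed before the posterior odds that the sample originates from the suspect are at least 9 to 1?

10

Prior odds = 0.033/0.967 = 33/967.
Likelihood ratio per concordant marker = 1.8.
Target odds = 9.
Require 1.8ⁿ ≥ 9 ÷ (33/967) = 2901/11.
1.8⁹ = 387420489/1953125 falls short of 2901/11 but 1.8¹⁰ ≈357.047 reaches it, so n = 10.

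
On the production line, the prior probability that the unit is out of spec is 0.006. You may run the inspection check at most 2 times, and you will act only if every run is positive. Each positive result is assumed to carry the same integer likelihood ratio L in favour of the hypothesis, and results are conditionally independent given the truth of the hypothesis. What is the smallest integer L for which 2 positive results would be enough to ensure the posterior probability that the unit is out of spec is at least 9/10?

Prior odds = 0.006/0.994 = 3/497.
Target odds = 0.9/0.1 = 9.
Need L² ≥ 9 ÷ (3/497) = 1491.
38² = 1444 < 1491 ≤ 1521 = 39², so L = 39.

39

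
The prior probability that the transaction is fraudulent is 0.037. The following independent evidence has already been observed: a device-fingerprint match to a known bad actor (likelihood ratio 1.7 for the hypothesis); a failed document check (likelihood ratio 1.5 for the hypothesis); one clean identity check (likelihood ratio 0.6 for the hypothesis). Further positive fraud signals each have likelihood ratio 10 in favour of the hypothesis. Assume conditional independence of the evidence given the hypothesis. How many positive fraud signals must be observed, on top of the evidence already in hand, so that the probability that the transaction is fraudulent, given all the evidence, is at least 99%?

Prior odds = 0.037/0.963 = 37/963.
Combined Bayes factor of the evidence already in hand = 1.7 × 1.5 × 0.6 = 1.53.
Odds after that evidence = (37/963) × 1.53 = 629/10700.
Target odds = 0.99/0.01 = 99.
Need 10ⁿ ≥ 99 ÷ (629/10700) = 1059300/629.
10³ = 1000 falls short of 1059300/629 but 10⁴ = 10000 reaches it, so n = 4.

4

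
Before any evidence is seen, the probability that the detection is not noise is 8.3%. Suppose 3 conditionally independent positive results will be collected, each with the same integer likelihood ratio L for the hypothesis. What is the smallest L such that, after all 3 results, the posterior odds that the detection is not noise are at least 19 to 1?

Prior odds = 0.083/0.917 = 83/917.
Target odds = 19.
Need L³ ≥ 19 ÷ (83/917) = 17423/83.
5³ = 125 < 17423/83 ≤ 216 = 6³, so L = 6.

6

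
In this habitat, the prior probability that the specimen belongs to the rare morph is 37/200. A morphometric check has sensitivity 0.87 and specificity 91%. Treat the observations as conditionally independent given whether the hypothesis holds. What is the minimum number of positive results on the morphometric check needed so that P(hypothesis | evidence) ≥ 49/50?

Prior odds = 0.185/0.815 = 37/163.
False-positive rate = 1 − 0.91 = 0.09; likelihood ratio of a positive = 0.87/0.09 = 29/3.
Target posterior odds = 0.98/0.02 = 49.
Require (29/3)ⁿ ≥ 49 ÷ (37/163) = 7987/37.
(29/3)² = 841/9 falls short of 7987/37 but (29/3)³ = 24389/27 reaches it, so n = 3.

3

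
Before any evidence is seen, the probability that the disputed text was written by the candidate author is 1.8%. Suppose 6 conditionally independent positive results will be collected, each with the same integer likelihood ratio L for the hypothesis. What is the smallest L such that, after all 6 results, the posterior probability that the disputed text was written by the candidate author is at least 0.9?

3

Prior odds = 0.018/0.982 = 9/491.
Target odds = 0.9/0.1 = 9.
Need L⁶ ≥ 9 ÷ (9/491) = 491.
2⁶ = 64 < 491 ≤ 729 = 3⁶, so L = 3.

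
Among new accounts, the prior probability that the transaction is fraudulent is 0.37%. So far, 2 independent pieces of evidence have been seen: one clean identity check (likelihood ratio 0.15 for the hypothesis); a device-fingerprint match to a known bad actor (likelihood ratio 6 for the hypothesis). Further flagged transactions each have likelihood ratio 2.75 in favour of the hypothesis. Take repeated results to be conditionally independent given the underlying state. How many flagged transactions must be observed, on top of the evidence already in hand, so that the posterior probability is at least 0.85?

8

Prior odds = 0.0037/0.9963 = 37/9963.
Combined Bayes factor of the evidence already in hand = 0.15 × 6 = 0.9.
Odds after that evidence = (37/9963) × 0.9 = 37/11070.
Target odds = 0.85/0.15 = 17/3.
Need 2.75ⁿ ≥ 17/3 ÷ (37/11070) = 62730/37.
2.75⁷ = 19487171/16384 falls short of 62730/37 but 2.75⁸ = 214358881/65536 reaches it, so n = 8.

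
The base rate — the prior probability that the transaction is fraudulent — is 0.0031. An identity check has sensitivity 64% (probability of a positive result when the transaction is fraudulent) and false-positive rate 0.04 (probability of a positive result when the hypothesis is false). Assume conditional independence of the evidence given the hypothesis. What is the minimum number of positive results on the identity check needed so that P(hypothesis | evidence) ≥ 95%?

Prior odds = 0.0031/0.9969 = 31/9969.
Likelihood ratio of a positive result = 0.64/0.04 = 16.
Target posterior odds = 0.95/0.05 = 19.
Need (31/9969) × 16ⁿ ≥ 19, i.e. 16ⁿ ≥ 189411/31.
16³ = 4096 falls short of 189411/31 but 16⁴ = 65536 reaches it, so n = 4.

4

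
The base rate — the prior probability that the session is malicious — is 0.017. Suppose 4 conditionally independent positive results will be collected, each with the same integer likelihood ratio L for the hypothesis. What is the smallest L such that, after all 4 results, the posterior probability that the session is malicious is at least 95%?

Prior odds = 0.017/0.983 = 17/983.
Target odds = 0.95/0.05 = 19.
Need L⁴ ≥ 19 ÷ (17/983) = 18677/17.
5⁴ = 625 < 18677/17 ≤ 1296 = 6⁴, so L = 6.

6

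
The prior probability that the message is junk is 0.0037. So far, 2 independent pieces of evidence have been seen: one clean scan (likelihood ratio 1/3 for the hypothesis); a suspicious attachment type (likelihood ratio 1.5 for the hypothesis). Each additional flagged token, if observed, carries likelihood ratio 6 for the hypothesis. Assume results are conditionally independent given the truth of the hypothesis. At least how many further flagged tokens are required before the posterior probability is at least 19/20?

Prior odds = 0.0037/0.9963 = 37/9963.
Combined Bayes factor of the evidence already in hand = (1/3) × 1.5 = 0.5.
Odds after that evidence = (37/9963) × 0.5 = 37/19926.
Target odds = 0.95/0.05 = 19.
Need 6ⁿ ≥ 19 ÷ (37/19926) = 378594/37.
6⁵ = 7776 falls short of 378594/37 but 6⁶ = 46656 reaches it, so n = 6.

6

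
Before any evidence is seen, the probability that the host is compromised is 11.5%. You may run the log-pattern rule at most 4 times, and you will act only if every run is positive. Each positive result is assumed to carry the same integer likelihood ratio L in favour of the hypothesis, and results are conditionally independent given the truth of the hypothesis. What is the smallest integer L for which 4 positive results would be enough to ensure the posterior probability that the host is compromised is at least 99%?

6

Prior odds = 0.115/0.885 = 23/177.
Target odds = 0.99/0.01 = 99.
Need L⁴ ≥ 99 ÷ (23/177) = 17523/23.
5⁴ = 625 < 17523/23 ≤ 1296 = 6⁴, so L = 6.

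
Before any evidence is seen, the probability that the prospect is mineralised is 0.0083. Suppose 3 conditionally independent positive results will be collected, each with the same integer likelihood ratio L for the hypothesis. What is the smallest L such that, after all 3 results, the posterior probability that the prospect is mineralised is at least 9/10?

11

Prior odds = 0.0083/0.9917 = 83/9917.
Target odds = 0.9/0.1 = 9.
Need L³ ≥ 9 ÷ (83/9917) = 89253/83.
10³ = 1000 < 89253/83 ≤ 1331 = 11³, so L = 11.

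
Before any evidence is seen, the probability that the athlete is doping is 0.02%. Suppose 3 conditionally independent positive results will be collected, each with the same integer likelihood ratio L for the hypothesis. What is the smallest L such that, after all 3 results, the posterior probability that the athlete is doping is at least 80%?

28

Prior odds = 0.0002/0.9998 = 1/4999.
Target odds = 0.8/0.2 = 4.
Need L³ ≥ 4 ÷ (1/4999) = 19996.
27³ = 19683 < 19996 ≤ 21952 = 28³, so L = 28.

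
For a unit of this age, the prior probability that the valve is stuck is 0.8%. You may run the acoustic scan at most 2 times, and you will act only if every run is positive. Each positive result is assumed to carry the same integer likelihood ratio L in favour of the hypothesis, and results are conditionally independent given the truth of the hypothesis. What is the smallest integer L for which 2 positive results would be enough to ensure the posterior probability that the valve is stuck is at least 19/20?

49

Prior odds = 0.008/0.992 = 1/124.
Target odds = 0.95/0.05 = 19.
Need L² ≥ 19 ÷ (1/124) = 2356.
48² = 2304 < 2356 ≤ 2401 = 49², so L = 49.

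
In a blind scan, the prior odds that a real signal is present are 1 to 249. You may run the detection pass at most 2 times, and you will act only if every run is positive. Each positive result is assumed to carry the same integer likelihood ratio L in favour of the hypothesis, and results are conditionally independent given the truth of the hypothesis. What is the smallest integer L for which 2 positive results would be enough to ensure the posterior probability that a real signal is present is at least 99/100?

Prior odds = 1/249.
Target odds = 0.99/0.01 = 99.
Need L² ≥ 99 ÷ (1/249) = 24651.
157² = 24649 < 24651 ≤ 24964 = 158², so L = 158.

158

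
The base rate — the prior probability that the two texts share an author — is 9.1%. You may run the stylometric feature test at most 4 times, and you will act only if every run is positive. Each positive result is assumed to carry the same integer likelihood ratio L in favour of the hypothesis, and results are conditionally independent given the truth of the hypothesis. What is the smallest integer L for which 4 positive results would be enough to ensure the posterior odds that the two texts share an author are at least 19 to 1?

4

Prior odds = 0.091/0.909 = 91/909.
Target odds = 19.
Need L⁴ ≥ 19 ÷ (91/909) = 17271/91.
3⁴ = 81 < 17271/91 ≤ 256 = 4⁴, so L = 4.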